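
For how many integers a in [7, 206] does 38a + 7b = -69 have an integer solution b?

28

gcd(38, 7) = 1  (38 = 5*7 + 3, 7 = 2*3 + 1, 3 = 3*1).
Back-substituting, 38*(-2) + 7*(11) = 1.
Scale by -69: particular solution (138, -759); reduce a mod 7: (5, -37).
General solution: a = 5 + 7t, b = -37 - 38t for integer t.
7 ≤ 5 + 7t ≤ 206 gives t ∈ [1, 28], which is 28 values.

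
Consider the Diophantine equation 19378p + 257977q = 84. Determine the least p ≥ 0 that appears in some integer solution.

192238

gcd(257977, 19378) = 1  (257977 = 13×19378 + 6063, 19378 = 3×6063 + 1189, 6063 = 5×1189 + 118, 1189 = 10×118 + 9, 118 = 13×9 + 1, 9 = 9×1).
1 divides 84, so solutions exist.
Back-substituting, 19378×(-28423) + 257977×(2135) = 1.
Scale by 84/1 = 84: (p₀, q₀) = (-2387532, 179340).
General solution: p = -2387532 + 257977t, q = 179340 - 19378t for integer t.
p ≥ 0: smallest is -2387532 mod 257977 = 192238 (at t = 10), with q = -14440.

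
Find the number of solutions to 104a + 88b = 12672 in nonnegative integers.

gcd(104, 88) = 8.
By Bézout, 104×(-5) + 88×(6) = 8.
One solution: (0, 144).
General: a = 0 + 11t, b = 144 - 13t.
a ≥ 0 ⇒ t ≥ 0; b ≥ 0 ⇒ t ≤ 11. So t ∈ [0, 11]: 12 solutions.

12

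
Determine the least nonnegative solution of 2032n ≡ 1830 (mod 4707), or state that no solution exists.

gcd(4707, 2032):
  4707 = 2×2032 + 643
  2032 = 3×643 + 103
  643 = 6×103 + 25
  103 = 4×25 + 3
  25 = 8×3 + 1
  3 = 3×1
so gcd(4707, 2032) = 1.
1 divides 1830, so solutions exist.
Back-substitute for Bézout coefficients:
  1 = 25 - 8×3
  ... = 2032×(-1508) + 4707×(651)
So 2032×(-1508) ≡ 1 (mod 4707); multiply by 1830: n ≡ -2759640 (mod 4707).
Smallest nonnegative: n = -2759640 mod 4707 = 3369.

3369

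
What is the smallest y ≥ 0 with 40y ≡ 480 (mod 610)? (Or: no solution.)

gcd(610, 40):
  610 = 15×40 + 10
  40 = 4×10
so gcd(610, 40) = 10.
10 divides 480, so solutions exist.
Back-substitute for Bézout coefficients:
  10 = 610 - 15×40
  ... = 40×(-15) + 610×(1)
So 40×(-15) ≡ 10 (mod 610); multiply by 48: y ≡ -720 (mod 61).
Smallest nonnegative: y = -720 mod 61 = 12.

12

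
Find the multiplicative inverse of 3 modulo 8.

3

gcd(8, 3) = 1  (8 = 2·3 + 2, 3 = 1·2 + 1, 2 = 2·1).
Back-substituting, 3·(3) + 8·(-1) = 1.
So 3·3 ≡ 1 (mod 8), and 3 mod 8 = 3.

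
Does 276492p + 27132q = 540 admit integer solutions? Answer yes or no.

gcd(276492, 27132) = 12  (276492 = 10·27132 + 5172, 27132 = 5·5172 + 1272, 5172 = 4·1272 + 84, 1272 = 15·84 + 12, 84 = 7·12).
12 divides 540, so integer solutions exist.

yes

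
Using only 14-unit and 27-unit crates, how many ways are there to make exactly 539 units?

1

Need nonnegative integers with 14j + 27k = 539.
gcd(14, 27) = 1, and 14·(2) + 27·(-1) = 1.
So (j₀, k₀) = (1078, -539); general j = 1078 + 27t, k = -539 - 14t.
j ≥ 0 ⇒ t ≥ -39; k ≥ 0 ⇒ t ≤ -39. That's 1 value of t.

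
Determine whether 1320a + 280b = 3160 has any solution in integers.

yes

gcd(1320, 280) = 40  (1320 = 4*280 + 200, 280 = 1*200 + 80, 200 = 2*80 + 40, 80 = 2*40).
40 divides 3160, so integer solutions exist.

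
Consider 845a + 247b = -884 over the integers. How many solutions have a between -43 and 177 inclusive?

gcd(845, 247):
  845 = 3·247 + 104
  247 = 2·104 + 39
  104 = 2·39 + 26
  39 = 1·26 + 13
  26 = 2·13
so gcd(845, 247) = 13.
Back-substitute for Bézout coefficients:
  13 = 39 - 1·26
  ... = 845·(-7) + 247·(24)
Scale by -68: particular solution (476, -1632); reduce a mod 19: (1, -7).
General solution: a = 1 + 19t, b = -7 - 65t for integer t.
-43 ≤ 1 + 19t ≤ 177 gives t ∈ [-2, 9], which is 12 values.

12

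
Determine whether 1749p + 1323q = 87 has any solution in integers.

yes

gcd(1749, 1323):
  1749 = 1·1323 + 426
  1323 = 3·426 + 45
  426 = 9·45 + 21
  45 = 2·21 + 3
  21 = 7·3
so gcd(1749, 1323) = 3.
3 divides 87, so integer solutions exist.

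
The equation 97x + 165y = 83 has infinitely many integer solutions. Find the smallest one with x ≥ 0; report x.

74

gcd(165, 97):
  165 = 1*97 + 68
  97 = 1*68 + 29
  68 = 2*29 + 10
  29 = 2*10 + 9
  10 = 1*9 + 1
  9 = 9*1
so gcd(165, 97) = 1.
1 divides 83, so solutions exist.
Back-substitute for Bézout coefficients:
  1 = 10 - 1*9
  ... = 97*(-17) + 165*(10)
Scale by 83/1 = 83: (x₀, y₀) = (-1411, 830).
General solution: x = -1411 + 165t, y = 830 - 97t for integer t.
x ≥ 0: smallest is -1411 mod 165 = 74 (at t = 9), with y = -43.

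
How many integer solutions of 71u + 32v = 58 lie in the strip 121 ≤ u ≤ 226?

gcd(71, 32):
  71 = 2·32 + 7
  32 = 4·7 + 4
  7 = 1·4 + 3
  4 = 1·3 + 1
  3 = 3·1
so gcd(71, 32) = 1.
Back-substitute for Bézout coefficients:
  1 = 4 - 1·3
  ... = 71·(-9) + 32·(20)
Scale by 58: particular solution (-522, 1160); reduce u mod 32: (22, -47).
General solution: u = 22 + 32t, v = -47 - 71t for integer t.
121 ≤ 22 + 32t ≤ 226 gives t ∈ [4, 6], which is 3 values.

3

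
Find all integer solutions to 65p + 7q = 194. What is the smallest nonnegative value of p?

6

gcd(65, 7):
  65 = 9·7 + 2
  7 = 3·2 + 1
  2 = 2·1
so gcd(65, 7) = 1.
1 divides 194, so solutions exist.
Back-substitute for Bézout coefficients:
  1 = 7 - 3·2
  ... = 65·(-3) + 7·(28)
Scale by 194/1 = 194: (p₀, q₀) = (-582, 5432).
General solution: p = -582 + 7t, q = 5432 - 65t for integer t.
p ≥ 0: smallest is -582 mod 7 = 6 (at t = 84), with q = -28.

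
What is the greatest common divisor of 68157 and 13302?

gcd(68157, 13302) = 9  (68157 = 5*13302 + 1647, 13302 = 8*1647 + 126, 1647 = 13*126 + 9, 126 = 14*9).

9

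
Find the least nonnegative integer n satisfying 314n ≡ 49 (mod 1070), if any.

gcd(1070, 314) = 2.
2 does not divide 49, so the congruence has no solution.

no solution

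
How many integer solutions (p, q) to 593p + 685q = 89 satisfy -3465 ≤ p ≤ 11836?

gcd(685, 593) = 1.
By Bézout, 593·(67) + 685·(-58) = 1.
Particular solution: (483, -418).
General solution: p = 483 + 685t, q = -418 - 593t for integer t.
-3465 ≤ 483 + 685t ≤ 11836 gives t ∈ [-5, 16], which is 22 values.

22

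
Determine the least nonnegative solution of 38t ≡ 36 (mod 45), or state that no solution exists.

gcd(45, 38) = 1  (45 = 1*38 + 7, 38 = 5*7 + 3, 7 = 2*3 + 1, 3 = 3*1).
1 divides 36, so solutions exist.
Back-substituting, 38*(-13) + 45*(11) = 1.
So 38*(-13) ≡ 1 (mod 45); multiply by 36: t ≡ -468 (mod 45).
Smallest nonnegative: t = -468 mod 45 = 27.

27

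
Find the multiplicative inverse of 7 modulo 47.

27

gcd(47, 7) = 1.
By Bézout, 7×(-20) + 47×(3) = 1.
So 7×-20 ≡ 1 (mod 47), and -20 mod 47 = 27.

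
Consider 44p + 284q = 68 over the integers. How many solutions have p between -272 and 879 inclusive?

16

gcd(284, 44):
  284 = 6·44 + 20
  44 = 2·20 + 4
  20 = 5·4
so gcd(284, 44) = 4.
Back-substitute for Bézout coefficients:
  4 = 44 - 2·20
  ... = 44·(13) + 284·(-2)
Scale by 17: particular solution (221, -34); reduce p mod 71: (8, -1).
General solution: p = 8 + 71t, q = -1 - 11t for integer t.
-272 ≤ 8 + 71t ≤ 879 gives t ∈ [-3, 12], which is 16 values.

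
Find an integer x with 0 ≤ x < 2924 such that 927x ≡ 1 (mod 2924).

gcd(2924, 927):
  2924 = 3×927 + 143
  927 = 6×143 + 69
  143 = 2×69 + 5
  69 = 13×5 + 4
  5 = 1×4 + 1
  4 = 4×1
so gcd(2924, 927) = 1.
Back-substitute for Bézout coefficients:
  1 = 5 - 1×4
  ... = 927×(-593) + 2924×(188)
So 927×-593 ≡ 1 (mod 2924), and -593 mod 2924 = 2331.

2331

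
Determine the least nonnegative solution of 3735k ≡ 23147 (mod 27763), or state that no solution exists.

7261

gcd(27763, 3735):
  27763 = 7×3735 + 1618
  3735 = 2×1618 + 499
  1618 = 3×499 + 121
  499 = 4×121 + 15
  121 = 8×15 + 1
  15 = 15×1
so gcd(27763, 3735) = 1.
1 divides 23147, so solutions exist.
Back-substitute for Bézout coefficients:
  1 = 121 - 8×15
  ... = 3735×(-1836) + 27763×(247)
So 3735×(-1836) ≡ 1 (mod 27763); multiply by 23147: k ≡ -42497892 (mod 27763).
Smallest nonnegative: k = -42497892 mod 27763 = 7261.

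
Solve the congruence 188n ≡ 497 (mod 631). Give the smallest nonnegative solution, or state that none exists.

gcd(631, 188) = 1.
1 divides 497, so solutions exist.
By Bézout, 188×(-292) + 631×(87) = 1.
So 188×(-292) ≡ 1 (mod 631); multiply by 497: n ≡ -145124 (mod 631).
Smallest nonnegative: n = -145124 mod 631 = 6.

6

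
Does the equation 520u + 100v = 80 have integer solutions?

gcd(520, 100):
  520 = 5×100 + 20
  100 = 5×20
so gcd(520, 100) = 20.
20 divides 80, so integer solutions exist.

yes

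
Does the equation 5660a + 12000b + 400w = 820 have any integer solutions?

gcd(12000, 5660) = 20  (12000 = 2*5660 + 680, 5660 = 8*680 + 220, 680 = 3*220 + 20, 220 = 11*20).
gcd(20, 400) = 20.
20 divides 820, so integer solutions exist.

yes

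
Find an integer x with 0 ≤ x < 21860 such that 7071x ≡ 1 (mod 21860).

gcd(21860, 7071) = 1  (21860 = 3×7071 + 647, 7071 = 10×647 + 601, 647 = 1×601 + 46, 601 = 13×46 + 3, 46 = 15×3 + 1, 3 = 3×1).
Back-substituting, 7071×(-7129) + 21860×(2306) = 1.
So 7071×-7129 ≡ 1 (mod 21860), and -7129 mod 21860 = 14731.

14731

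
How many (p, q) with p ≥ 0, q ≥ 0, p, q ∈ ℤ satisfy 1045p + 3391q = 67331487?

gcd(3391, 1045) = 1  (3391 = 3×1045 + 256, 1045 = 4×256 + 21, 256 = 12×21 + 4, 21 = 5×4 + 1, 4 = 4×1).
Back-substituting, 1045×(808) + 3391×(-249) = 1.
Scale by 67331487: one solution is (54403841496, -16765540263). Reduce p mod 3391: (678, 19647).
General: p = 678 + 3391t, q = 19647 - 1045t.
p ≥ 0 ⇒ t ≥ 0; q ≥ 0 ⇒ t ≤ 18. So t ∈ [0, 18]: 19 solutions.

19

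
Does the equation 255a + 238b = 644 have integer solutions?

no

gcd(255, 238) = 17  (255 = 1·238 + 17, 238 = 14·17).
17 does not divide 644 (remainder 15), so no integer solutions.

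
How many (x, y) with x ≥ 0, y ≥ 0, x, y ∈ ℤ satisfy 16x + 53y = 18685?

gcd(53, 16) = 1.
By Bézout, 16×(10) + 53×(-3) = 1.
One solution: (25, 345).
General: x = 25 + 53t, y = 345 - 16t.
x ≥ 0 ⇒ t ≥ 0; y ≥ 0 ⇒ t ≤ 21. So t ∈ [0, 21]: 22 solutions.

22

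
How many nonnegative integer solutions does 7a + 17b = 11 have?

gcd(17, 7) = 1.
By Bézout, 7×(5) + 17×(-2) = 1.
One solution: (4, -1).
General: a = 4 + 17t, b = -1 - 7t.
a ≥ 0 ⇒ t ≥ 0; b ≥ 0 ⇒ t ≤ -1. So t ∈ [0, -1]: 0 solutions.

0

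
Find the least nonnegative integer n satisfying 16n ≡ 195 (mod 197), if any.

gcd(197, 16) = 1.
1 divides 195, so solutions exist.
By Bézout, 16*(37) + 197*(-3) = 1.
So 16*(37) ≡ 1 (mod 197); multiply by 195: n ≡ 7215 (mod 197).
Smallest nonnegative: n = 7215 mod 197 = 123.

123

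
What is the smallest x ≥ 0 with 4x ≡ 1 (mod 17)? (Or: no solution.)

13

gcd(17, 4):
  17 = 4*4 + 1
  4 = 4*1
so gcd(17, 4) = 1.
1 divides 1, so solutions exist.
Back-substitute for Bézout coefficients:
  1 = 17 - 4*4
  ... = 4*(-4) + 17*(1)
So 4*(-4) ≡ 1 (mod 17); multiply by 1: x ≡ -4 (mod 17).
Smallest nonnegative: x = -4 mod 17 = 13.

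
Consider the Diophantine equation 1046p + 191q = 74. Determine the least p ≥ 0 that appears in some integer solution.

gcd(1046, 191):
  1046 = 5×191 + 91
  191 = 2×91 + 9
  91 = 10×9 + 1
  9 = 9×1
so gcd(1046, 191) = 1.
1 divides 74, so solutions exist.
Back-substitute for Bézout coefficients:
  1 = 91 - 10×9
  ... = 1046×(21) + 191×(-115)
Scale by 74/1 = 74: (p₀, q₀) = (1554, -8510).
General solution: p = 1554 + 191t, q = -8510 - 1046t for integer t.
p ≥ 0: smallest is 1554 mod 191 = 26 (at t = -8), with q = -142.

26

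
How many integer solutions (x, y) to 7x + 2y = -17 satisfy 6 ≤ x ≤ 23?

gcd(7, 2):
  7 = 3×2 + 1
  2 = 2×1
so gcd(7, 2) = 1.
Back-substitute for Bézout coefficients:
  1 = 7 - 3×2
  ... = 7×(1) + 2×(-3)
Scale by -17: particular solution (-17, 51); reduce x mod 2: (1, -12).
General solution: x = 1 + 2t, y = -12 - 7t for integer t.
6 ≤ 1 + 2t ≤ 23 gives t ∈ [3, 11], which is 9 values.

9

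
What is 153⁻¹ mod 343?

139

gcd(343, 153) = 1.
By Bézout, 153·(139) + 343·(-62) = 1.
So 153·139 ≡ 1 (mod 343), and 139 mod 343 = 139.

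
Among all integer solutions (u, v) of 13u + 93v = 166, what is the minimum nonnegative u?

gcd(93, 13):
  93 = 7·13 + 2
  13 = 6·2 + 1
  2 = 2·1
so gcd(93, 13) = 1.
1 divides 166, so solutions exist.
Back-substitute for Bézout coefficients:
  1 = 13 - 6·2
  ... = 13·(43) + 93·(-6)
Scale by 166/1 = 166: (u₀, v₀) = (7138, -996).
General solution: u = 7138 + 93t, v = -996 - 13t for integer t.
u ≥ 0: smallest is 7138 mod 93 = 70 (at t = -76), with v = -8.

70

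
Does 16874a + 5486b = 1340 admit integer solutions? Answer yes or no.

no

gcd(16874, 5486) = 26.
26 does not divide 1340 (remainder 14), so no integer solutions.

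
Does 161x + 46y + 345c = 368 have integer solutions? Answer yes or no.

gcd(161, 46) = 23.
gcd(23, 345) = 23.
23 divides 368, so integer solutions exist.

yes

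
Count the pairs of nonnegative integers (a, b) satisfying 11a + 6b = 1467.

22

gcd(11, 6):
  11 = 1×6 + 5
  6 = 1×5 + 1
  5 = 5×1
so gcd(11, 6) = 1.
Back-substitute for Bézout coefficients:
  1 = 6 - 1×5
  ... = 11×(-1) + 6×(2)
Scale by 1467: one solution is (-1467, 2934). Reduce a mod 6: (3, 239).
General: a = 3 + 6t, b = 239 - 11t.
a ≥ 0 ⇒ t ≥ 0; b ≥ 0 ⇒ t ≤ 21. So t ∈ [0, 21]: 22 solutions.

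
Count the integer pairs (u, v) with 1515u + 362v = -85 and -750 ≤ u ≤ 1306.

gcd(1515, 362) = 1.
By Bézout, 1515*(-27) + 362*(113) = 1.
Particular solution: (123, -515).
General solution: u = 123 + 362t, v = -515 - 1515t for integer t.
-750 ≤ 123 + 362t ≤ 1306 gives t ∈ [-2, 3], which is 6 values.

6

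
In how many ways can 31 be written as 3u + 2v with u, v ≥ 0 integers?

5

gcd(3, 2) = 1.
By Bézout, 3·(1) + 2·(-1) = 1.
One solution: (1, 14).
General: u = 1 + 2t, v = 14 - 3t.
u ≥ 0 ⇒ t ≥ 0; v ≥ 0 ⇒ t ≤ 4. So t ∈ [0, 4]: 5 solutions.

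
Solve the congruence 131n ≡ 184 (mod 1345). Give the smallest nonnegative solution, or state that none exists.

gcd(1345, 131) = 1  (1345 = 10·131 + 35, 131 = 3·35 + 26, 35 = 1·26 + 9, 26 = 2·9 + 8, 9 = 1·8 + 1, 8 = 8·1).
1 divides 184, so solutions exist.
Back-substituting, 131·(-154) + 1345·(15) = 1.
So 131·(-154) ≡ 1 (mod 1345); multiply by 184: n ≡ -28336 (mod 1345).
Smallest nonnegative: n = -28336 mod 1345 = 1254.

1254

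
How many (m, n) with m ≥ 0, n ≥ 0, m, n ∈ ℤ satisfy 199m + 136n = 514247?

gcd(199, 136) = 1.
By Bézout, 199×(-41) + 136×(60) = 1.
One solution: (89, 3651).
General: m = 89 + 136t, n = 3651 - 199t.
m ≥ 0 ⇒ t ≥ 0; n ≥ 0 ⇒ t ≤ 18. So t ∈ [0, 18]: 19 solutions.

19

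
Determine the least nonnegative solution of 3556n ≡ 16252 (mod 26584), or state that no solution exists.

gcd(26584, 3556) = 4.
4 divides 16252, so solutions exist.
By Bézout, 3556·(-927) + 26584·(124) = 4.
So 3556·(-927) ≡ 4 (mod 26584); multiply by 4063: n ≡ -3766401 (mod 6646).
Smallest nonnegative: n = -3766401 mod 6646 = 1881.

1881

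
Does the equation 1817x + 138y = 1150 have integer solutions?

yes

gcd(1817, 138) = 23  (1817 = 13×138 + 23, 138 = 6×23).
23 divides 1150, so integer solutions exist.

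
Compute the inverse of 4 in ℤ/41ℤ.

gcd(41, 4) = 1.
By Bézout, 4×(-10) + 41×(1) = 1.
So 4×-10 ≡ 1 (mod 41), and -10 mod 41 = 31.

31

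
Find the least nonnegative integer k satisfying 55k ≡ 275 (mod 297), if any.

gcd(297, 55) = 11.
11 divides 275, so solutions exist.
By Bézout, 55·(11) + 297·(-2) = 11.
So 55·(11) ≡ 11 (mod 297); multiply by 25: k ≡ 275 (mod 27).
Smallest nonnegative: k = 275 mod 27 = 5.

5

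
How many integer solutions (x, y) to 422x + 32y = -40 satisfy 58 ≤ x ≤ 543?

30

gcd(422, 32) = 2.
By Bézout, 422*(-5) + 32*(66) = 2.
Particular solution: (4, -54).
General solution: x = 4 + 16t, y = -54 - 211t for integer t.
58 ≤ 4 + 16t ≤ 543 gives t ∈ [4, 33], which is 30 values.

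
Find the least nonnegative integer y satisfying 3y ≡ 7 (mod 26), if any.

gcd(26, 3) = 1  (26 = 8*3 + 2, 3 = 1*2 + 1, 2 = 2*1).
1 divides 7, so solutions exist.
Back-substituting, 3*(9) + 26*(-1) = 1.
So 3*(9) ≡ 1 (mod 26); multiply by 7: y ≡ 63 (mod 26).
Smallest nonnegative: y = 63 mod 26 = 11.

11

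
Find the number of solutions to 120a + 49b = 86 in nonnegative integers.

0

gcd(120, 49):
  120 = 2·49 + 22
  49 = 2·22 + 5
  22 = 4·5 + 2
  5 = 2·2 + 1
  2 = 2·1
so gcd(120, 49) = 1.
Back-substitute for Bézout coefficients:
  1 = 5 - 2·2
  ... = 120·(-20) + 49·(49)
Scale by 86: one solution is (-1720, 4214). Reduce a mod 49: (44, -106).
General: a = 44 + 49t, b = -106 - 120t.
a ≥ 0 ⇒ t ≥ 0; b ≥ 0 ⇒ t ≤ -1. So t ∈ [0, -1]: 0 solutions.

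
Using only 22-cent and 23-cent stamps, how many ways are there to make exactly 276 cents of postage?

Need nonnegative integers with 22j + 23k = 276.
gcd(22, 23) = 1, and 22·(-1) + 23·(1) = 1.
So (j₀, k₀) = (-276, 276); general j = -276 + 23t, k = 276 - 22t.
j ≥ 0 ⇒ t ≥ 12; k ≥ 0 ⇒ t ≤ 12. That's 1 value of t.

1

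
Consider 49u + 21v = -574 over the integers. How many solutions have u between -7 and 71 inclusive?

gcd(49, 21) = 7.
By Bézout, 49·(1) + 21·(-2) = 7.
Particular solution: (2, -32).
General solution: u = 2 + 3t, v = -32 - 7t for integer t.
-7 ≤ 2 + 3t ≤ 71 gives t ∈ [-3, 23], which is 27 values.

27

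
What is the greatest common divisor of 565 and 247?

1

gcd(565, 247):
  565 = 2·247 + 71
  247 = 3·71 + 34
  71 = 2·34 + 3
  34 = 11·3 + 1
  3 = 3·1
so gcd(565, 247) = 1.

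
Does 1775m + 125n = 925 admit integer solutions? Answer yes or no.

gcd(1775, 125) = 25  (1775 = 14·125 + 25, 125 = 5·25).
25 divides 925, so integer solutions exist.

yes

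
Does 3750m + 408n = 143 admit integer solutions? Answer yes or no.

gcd(3750, 408) = 6  (3750 = 9*408 + 78, 408 = 5*78 + 18, 78 = 4*18 + 6, 18 = 3*6).
6 does not divide 143 (remainder 5), so no integer solutions.

no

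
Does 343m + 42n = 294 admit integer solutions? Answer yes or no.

yes

gcd(343, 42):
  343 = 8×42 + 7
  42 = 6×7
so gcd(343, 42) = 7.
7 divides 294, so integer solutions exist.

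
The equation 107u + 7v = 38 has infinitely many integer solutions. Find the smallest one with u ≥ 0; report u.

5

gcd(107, 7):
  107 = 15*7 + 2
  7 = 3*2 + 1
  2 = 2*1
so gcd(107, 7) = 1.
1 divides 38, so solutions exist.
Back-substitute for Bézout coefficients:
  1 = 7 - 3*2
  ... = 107*(-3) + 7*(46)
Scale by 38/1 = 38: (u₀, v₀) = (-114, 1748).
General solution: u = -114 + 7t, v = 1748 - 107t for integer t.
u ≥ 0: smallest is -114 mod 7 = 5 (at t = 17), with v = -71.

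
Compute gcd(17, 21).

gcd(21, 17) = 1  (21 = 1*17 + 4, 17 = 4*4 + 1, 4 = 4*1).

1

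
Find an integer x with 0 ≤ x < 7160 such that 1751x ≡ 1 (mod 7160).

4911

gcd(7160, 1751) = 1.
By Bézout, 1751·(-2249) + 7160·(550) = 1.
So 1751·-2249 ≡ 1 (mod 7160), and -2249 mod 7160 = 4911.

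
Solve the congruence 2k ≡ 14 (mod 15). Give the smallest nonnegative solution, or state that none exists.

gcd(15, 2):
  15 = 7*2 + 1
  2 = 2*1
so gcd(15, 2) = 1.
1 divides 14, so solutions exist.
Back-substitute for Bézout coefficients:
  1 = 15 - 7*2
  ... = 2*(-7) + 15*(1)
So 2*(-7) ≡ 1 (mod 15); multiply by 14: k ≡ -98 (mod 15).
Smallest nonnegative: k = -98 mod 15 = 7.

7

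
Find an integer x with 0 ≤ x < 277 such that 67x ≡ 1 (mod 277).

gcd(277, 67) = 1  (277 = 4·67 + 9, 67 = 7·9 + 4, 9 = 2·4 + 1, 4 = 4·1).
Back-substituting, 67·(-62) + 277·(15) = 1.
So 67·-62 ≡ 1 (mod 277), and -62 mod 277 = 215.

215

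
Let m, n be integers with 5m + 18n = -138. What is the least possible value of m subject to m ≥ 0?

12

gcd(18, 5):
  18 = 3*5 + 3
  5 = 1*3 + 2
  3 = 1*2 + 1
  2 = 2*1
so gcd(18, 5) = 1.
1 divides -138, so solutions exist.
Back-substitute for Bézout coefficients:
  1 = 3 - 1*2
  ... = 5*(-7) + 18*(2)
Scale by -138/1 = -138: (m₀, n₀) = (966, -276).
General solution: m = 966 + 18t, n = -276 - 5t for integer t.
m ≥ 0: smallest is 966 mod 18 = 12 (at t = -53), with n = -11.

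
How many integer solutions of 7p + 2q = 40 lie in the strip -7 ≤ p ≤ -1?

3

gcd(7, 2) = 1.
By Bézout, 7*(1) + 2*(-3) = 1.
Particular solution: (0, 20).
General solution: p = 0 + 2t, q = 20 - 7t for integer t.
-7 ≤ 0 + 2t ≤ -1 gives t ∈ [-3, -1], which is 3 values.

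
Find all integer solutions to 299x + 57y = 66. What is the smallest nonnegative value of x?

21

gcd(299, 57):
  299 = 5*57 + 14
  57 = 4*14 + 1
  14 = 14*1
so gcd(299, 57) = 1.
1 divides 66, so solutions exist.
Back-substitute for Bézout coefficients:
  1 = 57 - 4*14
  ... = 299*(-4) + 57*(21)
Scale by 66/1 = 66: (x₀, y₀) = (-264, 1386).
General solution: x = -264 + 57t, y = 1386 - 299t for integer t.
x ≥ 0: smallest is -264 mod 57 = 21 (at t = 5), with y = -109.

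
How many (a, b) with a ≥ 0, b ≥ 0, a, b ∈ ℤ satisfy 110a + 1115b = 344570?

gcd(1115, 110):
  1115 = 10×110 + 15
  110 = 7×15 + 5
  15 = 3×5
so gcd(1115, 110) = 5.
Back-substitute for Bézout coefficients:
  5 = 110 - 7×15
  ... = 110×(71) + 1115×(-7)
Scale by 68914: one solution is (4892894, -482398). Reduce a mod 223: (51, 304).
General: a = 51 + 223t, b = 304 - 22t.
a ≥ 0 ⇒ t ≥ 0; b ≥ 0 ⇒ t ≤ 13. So t ∈ [0, 13]: 14 solutions.

14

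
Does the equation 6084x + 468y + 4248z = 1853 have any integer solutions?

gcd(6084, 468):
  6084 = 13·468
so gcd(6084, 468) = 468.
gcd(468, 4248) = 36.
36 does not divide 1853 (remainder 17), so no integer solutions.

no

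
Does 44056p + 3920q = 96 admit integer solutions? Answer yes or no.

gcd(44056, 3920):
  44056 = 11*3920 + 936
  3920 = 4*936 + 176
  936 = 5*176 + 56
  176 = 3*56 + 8
  56 = 7*8
so gcd(44056, 3920) = 8.
8 divides 96, so integer solutions exist.

yes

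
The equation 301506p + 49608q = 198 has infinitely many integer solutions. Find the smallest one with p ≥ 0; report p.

3639

gcd(301506, 49608) = 6  (301506 = 6×49608 + 3858, 49608 = 12×3858 + 3312, 3858 = 1×3312 + 546, 3312 = 6×546 + 36, 546 = 15×36 + 6, 36 = 6×6).
6 divides 198, so solutions exist.
Back-substituting, 301506×(1363) + 49608×(-8284) = 6.
Scale by 198/6 = 33: (p₀, q₀) = (44979, -273372).
General solution: p = 44979 + 8268t, q = -273372 - 50251t for integer t.
p ≥ 0: smallest is 44979 mod 8268 = 3639 (at t = -5), with q = -22117.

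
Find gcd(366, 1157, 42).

1

gcd(1157, 366) = 1  (1157 = 3×366 + 59, 366 = 6×59 + 12, 59 = 4×12 + 11, 12 = 1×11 + 1, 11 = 11×1).
gcd(1, 42) = 1.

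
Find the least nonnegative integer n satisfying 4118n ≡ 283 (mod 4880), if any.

no solution

gcd(4880, 4118) = 2.
2 does not divide 283, so the congruence has no solution.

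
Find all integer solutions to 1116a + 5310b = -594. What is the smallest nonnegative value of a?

166

gcd(5310, 1116) = 18  (5310 = 4·1116 + 846, 1116 = 1·846 + 270, 846 = 3·270 + 36, 270 = 7·36 + 18, 36 = 2·18).
18 divides -594, so solutions exist.
Back-substituting, 1116·(138) + 5310·(-29) = 18.
Scale by -594/18 = -33: (a₀, b₀) = (-4554, 957).
General solution: a = -4554 + 295t, b = 957 - 62t for integer t.
a ≥ 0: smallest is -4554 mod 295 = 166 (at t = 16), with b = -35.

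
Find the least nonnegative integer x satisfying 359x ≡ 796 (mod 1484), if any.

552

gcd(1484, 359) = 1  (1484 = 4·359 + 48, 359 = 7·48 + 23, 48 = 2·23 + 2, 23 = 11·2 + 1, 2 = 2·1).
1 divides 796, so solutions exist.
Back-substituting, 359·(711) + 1484·(-172) = 1.
So 359·(711) ≡ 1 (mod 1484); multiply by 796: x ≡ 565956 (mod 1484).
Smallest nonnegative: x = 565956 mod 1484 = 552.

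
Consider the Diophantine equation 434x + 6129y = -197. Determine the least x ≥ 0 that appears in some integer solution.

gcd(6129, 434) = 1.
1 divides -197, so solutions exist.
By Bézout, 434×(1850) + 6129×(-131) = 1.
Scale by -197/1 = -197: (x₀, y₀) = (-364450, 25807).
General solution: x = -364450 + 6129t, y = 25807 - 434t for integer t.
x ≥ 0: smallest is -364450 mod 6129 = 3290 (at t = 60), with y = -233.

3290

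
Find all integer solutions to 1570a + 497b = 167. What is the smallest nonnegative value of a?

367

gcd(1570, 497):
  1570 = 3*497 + 79
  497 = 6*79 + 23
  79 = 3*23 + 10
  23 = 2*10 + 3
  10 = 3*3 + 1
  3 = 3*1
so gcd(1570, 497) = 1.
1 divides 167, so solutions exist.
Back-substitute for Bézout coefficients:
  1 = 10 - 3*3
  ... = 1570*(151) + 497*(-477)
Scale by 167/1 = 167: (a₀, b₀) = (25217, -79659).
General solution: a = 25217 + 497t, b = -79659 - 1570t for integer t.
a ≥ 0: smallest is 25217 mod 497 = 367 (at t = -50), with b = -1159.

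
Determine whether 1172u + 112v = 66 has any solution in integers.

no

gcd(1172, 112):
  1172 = 10×112 + 52
  112 = 2×52 + 8
  52 = 6×8 + 4
  8 = 2×4
so gcd(1172, 112) = 4.
4 does not divide 66 (remainder 2), so no integer solutions.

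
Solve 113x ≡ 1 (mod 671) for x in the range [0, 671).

gcd(671, 113):
  671 = 5·113 + 106
  113 = 1·106 + 7
  106 = 15·7 + 1
  7 = 7·1
so gcd(671, 113) = 1.
Back-substitute for Bézout coefficients:
  1 = 106 - 15·7
  ... = 113·(-95) + 671·(16)
So 113·-95 ≡ 1 (mod 671), and -95 mod 671 = 576.

576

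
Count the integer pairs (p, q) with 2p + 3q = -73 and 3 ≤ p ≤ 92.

gcd(3, 2) = 1.
By Bézout, 2·(-1) + 3·(1) = 1.
Particular solution: (1, -25).
General solution: p = 1 + 3t, q = -25 - 2t for integer t.
3 ≤ 1 + 3t ≤ 92 gives t ∈ [1, 30], which is 30 values.

30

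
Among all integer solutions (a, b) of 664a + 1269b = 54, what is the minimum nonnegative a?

432

gcd(1269, 664) = 1.
1 divides 54, so solutions exist.
By Bézout, 664*(-86) + 1269*(45) = 1.
Scale by 54/1 = 54: (a₀, b₀) = (-4644, 2430).
General solution: a = -4644 + 1269t, b = 2430 - 664t for integer t.
a ≥ 0: smallest is -4644 mod 1269 = 432 (at t = 4), with b = -226.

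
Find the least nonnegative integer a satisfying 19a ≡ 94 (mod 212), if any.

gcd(212, 19) = 1.
1 divides 94, so solutions exist.
By Bézout, 19×(67) + 212×(-6) = 1.
So 19×(67) ≡ 1 (mod 212); multiply by 94: a ≡ 6298 (mod 212).
Smallest nonnegative: a = 6298 mod 212 = 150.

150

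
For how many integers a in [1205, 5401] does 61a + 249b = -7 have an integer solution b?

gcd(249, 61) = 1  (249 = 4×61 + 5, 61 = 12×5 + 1, 5 = 5×1).
Back-substituting, 61×(49) + 249×(-12) = 1.
Scale by -7: particular solution (-343, 84); reduce a mod 249: (155, -38).
General solution: a = 155 + 249t, b = -38 - 61t for integer t.
1205 ≤ 155 + 249t ≤ 5401 gives t ∈ [5, 21], which is 17 values.

17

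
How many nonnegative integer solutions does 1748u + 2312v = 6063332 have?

gcd(2312, 1748) = 4.
By Bézout, 1748·(-41) + 2312·(31) = 4.
One solution: (297, 2398).
General: u = 297 + 578t, v = 2398 - 437t.
u ≥ 0 ⇒ t ≥ 0; v ≥ 0 ⇒ t ≤ 5. So t ∈ [0, 5]: 6 solutions.

6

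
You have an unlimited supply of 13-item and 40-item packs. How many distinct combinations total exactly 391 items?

1

Need nonnegative integers with 13j + 40k = 391.
gcd(13, 40) = 1, and 13·(-3) + 40·(1) = 1.
So (j₀, k₀) = (-1173, 391); general j = -1173 + 40t, k = 391 - 13t.
j ≥ 0 ⇒ t ≥ 30; k ≥ 0 ⇒ t ≤ 30. That's 1 value of t.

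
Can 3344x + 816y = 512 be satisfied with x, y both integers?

yes

gcd(3344, 816) = 16  (3344 = 4×816 + 80, 816 = 10×80 + 16, 80 = 5×16).
16 divides 512, so integer solutions exist.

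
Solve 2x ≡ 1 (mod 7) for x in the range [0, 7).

gcd(7, 2):
  7 = 3*2 + 1
  2 = 2*1
so gcd(7, 2) = 1.
Back-substitute for Bézout coefficients:
  1 = 7 - 3*2
  ... = 2*(-3) + 7*(1)
So 2*-3 ≡ 1 (mod 7), and -3 mod 7 = 4.

4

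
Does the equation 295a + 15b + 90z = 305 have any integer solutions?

yes

gcd(295, 15) = 5  (295 = 19×15 + 10, 15 = 1×10 + 5, 10 = 2×5).
gcd(5, 90) = 5.
5 divides 305, so integer solutions exist.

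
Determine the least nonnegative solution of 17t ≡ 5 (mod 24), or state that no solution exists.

gcd(24, 17) = 1  (24 = 1·17 + 7, 17 = 2·7 + 3, 7 = 2·3 + 1, 3 = 3·1).
1 divides 5, so solutions exist.
Back-substituting, 17·(-7) + 24·(5) = 1.
So 17·(-7) ≡ 1 (mod 24); multiply by 5: t ≡ -35 (mod 24).
Smallest nonnegative: t = -35 mod 24 = 13.

13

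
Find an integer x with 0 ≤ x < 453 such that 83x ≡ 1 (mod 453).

gcd(453, 83):
  453 = 5*83 + 38
  83 = 2*38 + 7
  38 = 5*7 + 3
  7 = 2*3 + 1
  3 = 3*1
so gcd(453, 83) = 1.
Back-substitute for Bézout coefficients:
  1 = 7 - 2*3
  ... = 83*(131) + 453*(-24)
So 83*131 ≡ 1 (mod 453), and 131 mod 453 = 131.

131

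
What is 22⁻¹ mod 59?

51

gcd(59, 22):
  59 = 2×22 + 15
  22 = 1×15 + 7
  15 = 2×7 + 1
  7 = 7×1
so gcd(59, 22) = 1.
Back-substitute for Bézout coefficients:
  1 = 15 - 2×7
  ... = 22×(-8) + 59×(3)
So 22×-8 ≡ 1 (mod 59), and -8 mod 59 = 51.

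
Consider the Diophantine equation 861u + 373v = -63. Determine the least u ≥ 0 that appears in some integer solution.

100

gcd(861, 373):
  861 = 2*373 + 115
  373 = 3*115 + 28
  115 = 4*28 + 3
  28 = 9*3 + 1
  3 = 3*1
so gcd(861, 373) = 1.
1 divides -63, so solutions exist.
Back-substitute for Bézout coefficients:
  1 = 28 - 9*3
  ... = 861*(-120) + 373*(277)
Scale by -63/1 = -63: (u₀, v₀) = (7560, -17451).
General solution: u = 7560 + 373t, v = -17451 - 861t for integer t.
u ≥ 0: smallest is 7560 mod 373 = 100 (at t = -20), with v = -231.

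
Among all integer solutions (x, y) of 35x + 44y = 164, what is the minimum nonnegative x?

16

gcd(44, 35):
  44 = 1·35 + 9
  35 = 3·9 + 8
  9 = 1·8 + 1
  8 = 8·1
so gcd(44, 35) = 1.
1 divides 164, so solutions exist.
Back-substitute for Bézout coefficients:
  1 = 9 - 1·8
  ... = 35·(-5) + 44·(4)
Scale by 164/1 = 164: (x₀, y₀) = (-820, 656).
General solution: x = -820 + 44t, y = 656 - 35t for integer t.
x ≥ 0: smallest is -820 mod 44 = 16 (at t = 19), with y = -9.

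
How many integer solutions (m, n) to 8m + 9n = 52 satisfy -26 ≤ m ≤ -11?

2

gcd(9, 8) = 1  (9 = 1×8 + 1, 8 = 8×1).
Back-substituting, 8×(-1) + 9×(1) = 1.
Scale by 52: particular solution (-52, 52); reduce m mod 9: (2, 4).
General solution: m = 2 + 9t, n = 4 - 8t for integer t.
-26 ≤ 2 + 9t ≤ -11 gives t ∈ [-3, -2], which is 2 values.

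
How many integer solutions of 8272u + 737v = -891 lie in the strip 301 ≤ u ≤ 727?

6

gcd(8272, 737):
  8272 = 11*737 + 165
  737 = 4*165 + 77
  165 = 2*77 + 11
  77 = 7*11
so gcd(8272, 737) = 11.
Back-substitute for Bézout coefficients:
  11 = 165 - 2*77
  ... = 8272*(9) + 737*(-101)
Scale by -81: particular solution (-729, 8181); reduce u mod 67: (8, -91).
General solution: u = 8 + 67t, v = -91 - 752t for integer t.
301 ≤ 8 + 67t ≤ 727 gives t ∈ [5, 10], which is 6 values.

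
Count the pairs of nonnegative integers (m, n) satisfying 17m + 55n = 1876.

2

gcd(55, 17) = 1  (55 = 3·17 + 4, 17 = 4·4 + 1, 4 = 4·1).
Back-substituting, 17·(13) + 55·(-4) = 1.
Scale by 1876: one solution is (24388, -7504). Reduce m mod 55: (23, 27).
General: m = 23 + 55t, n = 27 - 17t.
m ≥ 0 ⇒ t ≥ 0; n ≥ 0 ⇒ t ≤ 1. So t ∈ [0, 1]: 2 solutions.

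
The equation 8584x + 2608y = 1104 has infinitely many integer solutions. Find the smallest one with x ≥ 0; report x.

gcd(8584, 2608) = 8.
8 divides 1104, so solutions exist.
By Bézout, 8584×(151) + 2608×(-497) = 8.
Scale by 1104/8 = 138: (x₀, y₀) = (20838, -68586).
General solution: x = 20838 + 326t, y = -68586 - 1073t for integer t.
x ≥ 0: smallest is 20838 mod 326 = 300 (at t = -63), with y = -987.

300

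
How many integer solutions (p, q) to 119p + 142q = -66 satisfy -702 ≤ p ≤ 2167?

20

gcd(142, 119) = 1  (142 = 1·119 + 23, 119 = 5·23 + 4, 23 = 5·4 + 3, 4 = 1·3 + 1, 3 = 3·1).
Back-substituting, 119·(37) + 142·(-31) = 1.
Scale by -66: particular solution (-2442, 2046); reduce p mod 142: (114, -96).
General solution: p = 114 + 142t, q = -96 - 119t for integer t.
-702 ≤ 114 + 142t ≤ 2167 gives t ∈ [-5, 14], which is 20 values.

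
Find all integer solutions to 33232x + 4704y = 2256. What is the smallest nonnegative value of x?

255

gcd(33232, 4704) = 16.
16 divides 2256, so solutions exist.
By Bézout, 33232·(31) + 4704·(-219) = 16.
Scale by 2256/16 = 141: (x₀, y₀) = (4371, -30879).
General solution: x = 4371 + 294t, y = -30879 - 2077t for integer t.
x ≥ 0: smallest is 4371 mod 294 = 255 (at t = -14), with y = -1801.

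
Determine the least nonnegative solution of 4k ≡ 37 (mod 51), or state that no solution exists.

gcd(51, 4):
  51 = 12×4 + 3
  4 = 1×3 + 1
  3 = 3×1
so gcd(51, 4) = 1.
1 divides 37, so solutions exist.
Back-substitute for Bézout coefficients:
  1 = 4 - 1×3
  ... = 4×(13) + 51×(-1)
So 4×(13) ≡ 1 (mod 51); multiply by 37: k ≡ 481 (mod 51).
Smallest nonnegative: k = 481 mod 51 = 22.

22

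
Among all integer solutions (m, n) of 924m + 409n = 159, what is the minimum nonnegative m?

gcd(924, 409) = 1.
1 divides 159, so solutions exist.
By Bézout, 924×(-27) + 409×(61) = 1.
Scale by 159/1 = 159: (m₀, n₀) = (-4293, 9699).
General solution: m = -4293 + 409t, n = 9699 - 924t for integer t.
m ≥ 0: smallest is -4293 mod 409 = 206 (at t = 11), with n = -465.

206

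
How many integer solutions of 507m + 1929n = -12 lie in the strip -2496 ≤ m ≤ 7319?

15

gcd(1929, 507) = 3  (1929 = 3·507 + 408, 507 = 1·408 + 99, 408 = 4·99 + 12, 99 = 8·12 + 3, 12 = 4·3).
Back-substituting, 507·(156) + 1929·(-41) = 3.
Scale by -4: particular solution (-624, 164); reduce m mod 643: (19, -5).
General solution: m = 19 + 643t, n = -5 - 169t for integer t.
-2496 ≤ 19 + 643t ≤ 7319 gives t ∈ [-3, 11], which is 15 values.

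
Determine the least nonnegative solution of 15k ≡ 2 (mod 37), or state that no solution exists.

gcd(37, 15):
  37 = 2×15 + 7
  15 = 2×7 + 1
  7 = 7×1
so gcd(37, 15) = 1.
1 divides 2, so solutions exist.
Back-substitute for Bézout coefficients:
  1 = 15 - 2×7
  ... = 15×(5) + 37×(-2)
So 15×(5) ≡ 1 (mod 37); multiply by 2: k ≡ 10 (mod 37).
Smallest nonnegative: k = 10 mod 37 = 10.

10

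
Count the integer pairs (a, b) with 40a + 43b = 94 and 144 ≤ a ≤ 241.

gcd(43, 40) = 1.
By Bézout, 40·(14) + 43·(-13) = 1.
Particular solution: (26, -22).
General solution: a = 26 + 43t, b = -22 - 40t for integer t.
144 ≤ 26 + 43t ≤ 241 gives t ∈ [3, 5], which is 3 values.

3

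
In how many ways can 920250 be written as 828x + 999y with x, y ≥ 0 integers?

10

gcd(999, 828) = 9.
By Bézout, 828×(35) + 999×(-29) = 9.
One solution: (110, 830).
General: x = 110 + 111t, y = 830 - 92t.
x ≥ 0 ⇒ t ≥ 0; y ≥ 0 ⇒ t ≤ 9. So t ∈ [0, 9]: 10 solutions.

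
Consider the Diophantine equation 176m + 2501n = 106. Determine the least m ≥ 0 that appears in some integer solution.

1109

gcd(2501, 176):
  2501 = 14·176 + 37
  176 = 4·37 + 28
  37 = 1·28 + 9
  28 = 3·9 + 1
  9 = 9·1
so gcd(2501, 176) = 1.
1 divides 106, so solutions exist.
Back-substitute for Bézout coefficients:
  1 = 28 - 3·9
  ... = 176·(270) + 2501·(-19)
Scale by 106/1 = 106: (m₀, n₀) = (28620, -2014).
General solution: m = 28620 + 2501t, n = -2014 - 176t for integer t.
m ≥ 0: smallest is 28620 mod 2501 = 1109 (at t = -11), with n = -78.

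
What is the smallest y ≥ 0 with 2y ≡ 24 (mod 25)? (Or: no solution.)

gcd(25, 2):
  25 = 12*2 + 1
  2 = 2*1
so gcd(25, 2) = 1.
1 divides 24, so solutions exist.
Back-substitute for Bézout coefficients:
  1 = 25 - 12*2
  ... = 2*(-12) + 25*(1)
So 2*(-12) ≡ 1 (mod 25); multiply by 24: y ≡ -288 (mod 25).
Smallest nonnegative: y = -288 mod 25 = 12.

12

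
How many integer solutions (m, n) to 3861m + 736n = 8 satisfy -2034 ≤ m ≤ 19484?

gcd(3861, 736) = 1.
By Bézout, 3861*(61) + 736*(-320) = 1.
Particular solution: (488, -2560).
General solution: m = 488 + 736t, n = -2560 - 3861t for integer t.
-2034 ≤ 488 + 736t ≤ 19484 gives t ∈ [-3, 25], which is 29 values.

29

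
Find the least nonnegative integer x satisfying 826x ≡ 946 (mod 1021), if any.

gcd(1021, 826) = 1  (1021 = 1×826 + 195, 826 = 4×195 + 46, 195 = 4×46 + 11, 46 = 4×11 + 2, 11 = 5×2 + 1, 2 = 2×1).
1 divides 946, so solutions exist.
Back-substituting, 826×(-466) + 1021×(377) = 1.
So 826×(-466) ≡ 1 (mod 1021); multiply by 946: x ≡ -440836 (mod 1021).
Smallest nonnegative: x = -440836 mod 1021 = 236.

236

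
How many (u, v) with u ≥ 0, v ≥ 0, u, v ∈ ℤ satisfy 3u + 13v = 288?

8

gcd(13, 3) = 1.
By Bézout, 3·(-4) + 13·(1) = 1.
One solution: (5, 21).
General: u = 5 + 13t, v = 21 - 3t.
u ≥ 0 ⇒ t ≥ 0; v ≥ 0 ⇒ t ≤ 7. So t ∈ [0, 7]: 8 solutions.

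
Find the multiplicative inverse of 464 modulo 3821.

gcd(3821, 464):
  3821 = 8·464 + 109
  464 = 4·109 + 28
  109 = 3·28 + 25
  28 = 1·25 + 3
  25 = 8·3 + 1
  3 = 3·1
so gcd(3821, 464) = 1.
Back-substitute for Bézout coefficients:
  1 = 25 - 8·3
  ... = 464·(-1227) + 3821·(149)
So 464·-1227 ≡ 1 (mod 3821), and -1227 mod 3821 = 2594.

2594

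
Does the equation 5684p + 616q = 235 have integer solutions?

gcd(5684, 616) = 28  (5684 = 9×616 + 140, 616 = 4×140 + 56, 140 = 2×56 + 28, 56 = 2×28).
28 does not divide 235 (remainder 11), so no integer solutions.

no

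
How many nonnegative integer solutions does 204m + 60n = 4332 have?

4

gcd(204, 60) = 12  (204 = 3*60 + 24, 60 = 2*24 + 12, 24 = 2*12).
Back-substituting, 204*(-2) + 60*(7) = 12.
Scale by 361: one solution is (-722, 2527). Reduce m mod 5: (3, 62).
General: m = 3 + 5t, n = 62 - 17t.
m ≥ 0 ⇒ t ≥ 0; n ≥ 0 ⇒ t ≤ 3. So t ∈ [0, 3]: 4 solutions.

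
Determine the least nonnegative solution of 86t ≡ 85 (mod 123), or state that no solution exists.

gcd(123, 86) = 1  (123 = 1×86 + 37, 86 = 2×37 + 12, 37 = 3×12 + 1, 12 = 12×1).
1 divides 85, so solutions exist.
Back-substituting, 86×(-10) + 123×(7) = 1.
So 86×(-10) ≡ 1 (mod 123); multiply by 85: t ≡ -850 (mod 123).
Smallest nonnegative: t = -850 mod 123 = 11.

11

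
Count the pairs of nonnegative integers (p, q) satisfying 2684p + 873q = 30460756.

13

gcd(2684, 873) = 1  (2684 = 3*873 + 65, 873 = 13*65 + 28, 65 = 2*28 + 9, 28 = 3*9 + 1, 9 = 9*1).
Back-substituting, 2684*(-94) + 873*(289) = 1.
Scale by 30460756: one solution is (-2863311064, 8803158484). Reduce p mod 873: (605, 33032).
General: p = 605 + 873t, q = 33032 - 2684t.
p ≥ 0 ⇒ t ≥ 0; q ≥ 0 ⇒ t ≤ 12. So t ∈ [0, 12]: 13 solutions.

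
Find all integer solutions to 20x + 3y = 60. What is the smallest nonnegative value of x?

0

gcd(20, 3):
  20 = 6·3 + 2
  3 = 1·2 + 1
  2 = 2·1
so gcd(20, 3) = 1.
1 divides 60, so solutions exist.
Back-substitute for Bézout coefficients:
  1 = 3 - 1·2
  ... = 20·(-1) + 3·(7)
Scale by 60/1 = 60: (x₀, y₀) = (-60, 420).
General solution: x = -60 + 3t, y = 420 - 20t for integer t.
x ≥ 0: smallest is -60 mod 3 = 0 (at t = 20), with y = 20.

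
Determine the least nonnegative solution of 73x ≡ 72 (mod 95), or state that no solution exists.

14

gcd(95, 73) = 1  (95 = 1×73 + 22, 73 = 3×22 + 7, 22 = 3×7 + 1, 7 = 7×1).
1 divides 72, so solutions exist.
Back-substituting, 73×(-13) + 95×(10) = 1.
So 73×(-13) ≡ 1 (mod 95); multiply by 72: x ≡ -936 (mod 95).
Smallest nonnegative: x = -936 mod 95 = 14.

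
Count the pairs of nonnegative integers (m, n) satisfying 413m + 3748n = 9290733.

gcd(3748, 413):
  3748 = 9*413 + 31
  413 = 13*31 + 10
  31 = 3*10 + 1
  10 = 10*1
so gcd(3748, 413) = 1.
Back-substitute for Bézout coefficients:
  1 = 31 - 3*10
  ... = 413*(-363) + 3748*(40)
Scale by 9290733: one solution is (-3372536079, 371629320). Reduce m mod 3748: (525, 2421).
General: m = 525 + 3748t, n = 2421 - 413t.
m ≥ 0 ⇒ t ≥ 0; n ≥ 0 ⇒ t ≤ 5. So t ∈ [0, 5]: 6 solutions.

6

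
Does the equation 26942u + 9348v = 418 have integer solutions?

yes

gcd(26942, 9348) = 38  (26942 = 2*9348 + 8246, 9348 = 1*8246 + 1102, 8246 = 7*1102 + 532, 1102 = 2*532 + 38, 532 = 14*38).
38 divides 418, so integer solutions exist.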